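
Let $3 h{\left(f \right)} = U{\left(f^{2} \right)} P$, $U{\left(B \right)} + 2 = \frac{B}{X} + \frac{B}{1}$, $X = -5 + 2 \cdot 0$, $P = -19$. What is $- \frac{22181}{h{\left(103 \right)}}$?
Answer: $\frac{110905}{268698} \approx 0.41275$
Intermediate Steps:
$X = -5$ ($X = -5 + 0 = -5$)
$U{\left(B \right)} = -2 + \frac{4 B}{5}$ ($U{\left(B \right)} = -2 + \left(\frac{B}{-5} + \frac{B}{1}\right) = -2 + \left(B \left(- \frac{1}{5}\right) + B 1\right) = -2 + \left(- \frac{B}{5} + B\right) = -2 + \frac{4 B}{5}$)
$h{\left(f \right)} = \frac{38}{3} - \frac{76 f^{2}}{15}$ ($h{\left(f \right)} = \frac{\left(-2 + \frac{4 f^{2}}{5}\right) \left(-19\right)}{3} = \frac{38 - \frac{76 f^{2}}{5}}{3} = \frac{38}{3} - \frac{76 f^{2}}{15}$)
$- \frac{22181}{h{\left(103 \right)}} = - \frac{22181}{\frac{38}{3} - \frac{76 \cdot 103^{2}}{15}} = - \frac{22181}{\frac{38}{3} - \frac{806284}{15}} = - \frac{22181}{- \frac{268698}{5}} = \left(-22181\right) \left(- \frac{5}{268698}\right) = \frac{110905}{268698}$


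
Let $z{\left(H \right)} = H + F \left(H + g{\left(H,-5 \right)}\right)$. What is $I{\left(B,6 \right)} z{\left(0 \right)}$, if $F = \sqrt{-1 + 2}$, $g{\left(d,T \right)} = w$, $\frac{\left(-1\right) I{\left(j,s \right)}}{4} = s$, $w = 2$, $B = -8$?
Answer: $-48$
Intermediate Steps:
$I{\left(j,s \right)} = - 4 s$
$g{\left(d,T \right)} = 2$
$F = 1$ ($F = \sqrt{1} = 1$)
$z{\left(H \right)} = 2 + 2 H$ ($z{\left(H \right)} = H + 1 \left(H + 2\right) = H + 1 \left(2 + H\right) = H + \left(2 + H\right) = 2 + 2 H$)
$I{\left(B,6 \right)} z{\left(0 \right)} = \left(-4\right) 6 \left(2 + 2 \cdot 0\right) = - 24 \left(2 + 0\right) = \left(-24\right) 2 = -48$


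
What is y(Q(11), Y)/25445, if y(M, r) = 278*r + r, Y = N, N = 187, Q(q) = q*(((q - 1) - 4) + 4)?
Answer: 52173/25445 ≈ 2.0504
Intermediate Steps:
Q(q) = q*(-1 + q) (Q(q) = q*(((-1 + q) - 4) + 4) = q*((-5 + q) + 4) = q*(-1 + q))
Y = 187
y(M, r) = 279*r
y(Q(11), Y)/25445 = (279*187)/25445 = 52173*(1/25445) = 52173/25445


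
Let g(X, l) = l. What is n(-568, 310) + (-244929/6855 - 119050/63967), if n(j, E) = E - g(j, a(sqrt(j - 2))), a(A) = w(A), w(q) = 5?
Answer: 39085714444/146164595 ≈ 267.41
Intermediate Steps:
a(A) = 5
n(j, E) = -5 + E (n(j, E) = E - 1*5 = E - 5 = -5 + E)
n(-568, 310) + (-244929/6855 - 119050/63967) = (-5 + 310) + (-244929/6855 - 119050/63967) = 305 + (-244929*1/6855 - 119050*1/63967) = 305 + (-81643/2285 - 119050/63967) = 305 - 5494487031/146164595 = 39085714444/146164595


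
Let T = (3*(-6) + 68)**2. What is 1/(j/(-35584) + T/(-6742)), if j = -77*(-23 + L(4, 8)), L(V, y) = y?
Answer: -119953664/48373505 ≈ -2.4797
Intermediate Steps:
j = 1155 (j = -77*(-23 + 8) = -77*(-15) = 1155)
T = 2500 (T = (-18 + 68)**2 = 50**2 = 2500)
1/(j/(-35584) + T/(-6742)) = 1/(1155/(-35584) + 2500/(-6742)) = 1/(1155*(-1/35584) + 2500*(-1/6742)) = 1/(-1155/35584 - 1250/3371) = 1/(-48373505/119953664) = -119953664/48373505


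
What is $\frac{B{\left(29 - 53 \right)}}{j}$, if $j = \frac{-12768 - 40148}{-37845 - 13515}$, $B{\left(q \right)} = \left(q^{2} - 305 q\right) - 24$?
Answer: $\frac{101076480}{13229} \approx 7640.5$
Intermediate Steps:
$B{\left(q \right)} = -24 + q^{2} - 305 q$
$j = \frac{13229}{12840}$ ($j = - \frac{52916}{-51360} = \left(-52916\right) \left(- \frac{1}{51360}\right) = \frac{13229}{12840} \approx 1.0303$)
$\frac{B{\left(29 - 53 \right)}}{j} = \frac{-24 + \left(29 - 53\right)^{2} - 305 \left(29 - 53\right)}{\frac{13229}{12840}} = \left(-24 + \left(29 - 53\right)^{2} - 305 \left(29 - 53\right)\right) \frac{12840}{13229} = \left(-24 + \left(-24\right)^{2} - -7320\right) \frac{12840}{13229} = \left(-24 + 576 + 7320\right) \frac{12840}{13229} = 7872 \cdot \frac{12840}{13229} = \frac{101076480}{13229}$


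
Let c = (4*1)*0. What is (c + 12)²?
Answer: 144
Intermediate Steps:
c = 0 (c = 4*0 = 0)
(c + 12)² = (0 + 12)² = 12² = 144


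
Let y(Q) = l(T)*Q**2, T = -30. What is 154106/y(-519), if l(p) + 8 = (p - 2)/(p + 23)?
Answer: -539371/3232332 ≈ -0.16687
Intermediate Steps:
l(p) = -8 + (-2 + p)/(23 + p) (l(p) = -8 + (p - 2)/(p + 23) = -8 + (-2 + p)/(23 + p))
y(Q) = -24*Q**2/7 (y(Q) = ((-186 - 7*(-30))/(23 - 30))*Q**2 = ((-186 + 210)/(-7))*Q**2 = (-1/7*24)*Q**2 = -24*Q**2/7)
154106/y(-519) = 154106/((-24/7*(-519)**2)) = 154106/((-24/7*269361)) = 154106/(-6464664/7) = 154106*(-7/6464664) = -539371/3232332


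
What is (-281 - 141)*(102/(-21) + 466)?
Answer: -1362216/7 ≈ -1.9460e+5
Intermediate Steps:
(-281 - 141)*(102/(-21) + 466) = -422*(102*(-1/21) + 466) = -422*(-34/7 + 466) = -422*3228/7 = -1362216/7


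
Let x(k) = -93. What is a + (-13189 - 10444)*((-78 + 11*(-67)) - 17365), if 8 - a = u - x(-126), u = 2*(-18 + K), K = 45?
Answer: 429647801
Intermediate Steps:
u = 54 (u = 2*(-18 + 45) = 2*27 = 54)
a = -139 (a = 8 - (54 - 1*(-93)) = 8 - (54 + 93) = 8 - 1*147 = 8 - 147 = -139)
a + (-13189 - 10444)*((-78 + 11*(-67)) - 17365) = -139 + (-13189 - 10444)*((-78 + 11*(-67)) - 17365) = -139 - 23633*((-78 - 737) - 17365) = -139 - 23633*(-815 - 17365) = -139 - 23633*(-18180) = -139 + 429647940 = 429647801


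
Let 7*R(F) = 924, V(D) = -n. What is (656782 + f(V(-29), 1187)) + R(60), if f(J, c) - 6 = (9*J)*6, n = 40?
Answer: 654760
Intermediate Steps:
V(D) = -40 (V(D) = -1*40 = -40)
R(F) = 132 (R(F) = (⅐)*924 = 132)
f(J, c) = 6 + 54*J (f(J, c) = 6 + (9*J)*6 = 6 + 54*J)
(656782 + f(V(-29), 1187)) + R(60) = (656782 + (6 + 54*(-40))) + 132 = (656782 + (6 - 2160)) + 132 = (656782 - 2154) + 132 = 654628 + 132 = 654760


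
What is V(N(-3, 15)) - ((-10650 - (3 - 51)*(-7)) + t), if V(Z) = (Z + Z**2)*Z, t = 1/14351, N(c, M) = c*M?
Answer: -1121014015/14351 ≈ -78114.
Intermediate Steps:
N(c, M) = M*c
t = 1/14351 ≈ 6.9682e-5
V(Z) = Z*(Z + Z**2)
V(N(-3, 15)) - ((-10650 - (3 - 51)*(-7)) + t) = (15*(-3))**2*(1 + 15*(-3)) - ((-10650 - (3 - 51)*(-7)) + 1/14351) = (-45)**2*(1 - 45) - ((-10650 - (-48)*(-7)) + 1/14351) = 2025*(-44) - ((-10650 - 1*336) + 1/14351) = -89100 - ((-10650 - 336) + 1/14351) = -89100 - (-10986 + 1/14351) = -89100 - 1*(-157660085/14351) = -89100 + 157660085/14351 = -1121014015/14351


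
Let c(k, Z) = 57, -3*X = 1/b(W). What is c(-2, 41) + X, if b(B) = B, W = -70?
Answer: 11971/210 ≈ 57.005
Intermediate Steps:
X = 1/210 (X = -1/3/(-70) = -1/3*(-1/70) = 1/210 ≈ 0.0047619)
c(-2, 41) + X = 57 + 1/210 = 11971/210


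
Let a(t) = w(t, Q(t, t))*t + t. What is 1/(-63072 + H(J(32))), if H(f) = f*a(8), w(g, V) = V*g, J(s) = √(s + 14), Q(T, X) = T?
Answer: -1971/123926212 - 65*√46/495704848 ≈ -1.6794e-5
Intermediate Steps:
J(s) = √(14 + s)
a(t) = t + t³ (a(t) = (t*t)*t + t = t²*t + t = t³ + t = t + t³)
H(f) = 520*f (H(f) = f*(8 + 8³) = f*(8 + 512) = f*520 = 520*f)
1/(-63072 + H(J(32))) = 1/(-63072 + 520*√(14 + 32)) = 1/(-63072 + 520*√46)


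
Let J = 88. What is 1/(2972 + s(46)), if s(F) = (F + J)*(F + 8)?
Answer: 1/10208 ≈ 9.7962e-5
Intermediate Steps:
s(F) = (8 + F)*(88 + F) (s(F) = (F + 88)*(F + 8) = (88 + F)*(8 + F) = (8 + F)*(88 + F))
1/(2972 + s(46)) = 1/(2972 + (704 + 46**2 + 96*46)) = 1/(2972 + (704 + 2116 + 4416)) = 1/(2972 + 7236) = 1/10208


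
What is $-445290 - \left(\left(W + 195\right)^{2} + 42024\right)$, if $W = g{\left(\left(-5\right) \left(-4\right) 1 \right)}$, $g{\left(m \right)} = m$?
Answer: $-533539$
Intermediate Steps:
$W = 20$ ($W = \left(-5\right) \left(-4\right) 1 = 20 \cdot 1 = 20$)
$-445290 - \left(\left(W + 195\right)^{2} + 42024\right) = -445290 - \left(\left(20 + 195\right)^{2} + 42024\right) = -445290 - \left(215^{2} + 42024\right) = -445290 - \left(46225 + 42024\right) = -445290 - 88249 = -533539$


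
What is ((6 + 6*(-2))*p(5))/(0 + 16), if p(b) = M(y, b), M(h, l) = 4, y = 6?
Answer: -3/2 ≈ -1.5000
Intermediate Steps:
p(b) = 4
((6 + 6*(-2))*p(5))/(0 + 16) = ((6 + 6*(-2))*4)/(0 + 16) = ((6 - 12)*4)/16 = -6*4*(1/16) = -24*1/16 = -3/2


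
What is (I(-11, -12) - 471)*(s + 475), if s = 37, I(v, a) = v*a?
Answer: -173568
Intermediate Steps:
I(v, a) = a*v
(I(-11, -12) - 471)*(s + 475) = (-12*(-11) - 471)*(37 + 475) = (132 - 471)*512 = -339*512 = -173568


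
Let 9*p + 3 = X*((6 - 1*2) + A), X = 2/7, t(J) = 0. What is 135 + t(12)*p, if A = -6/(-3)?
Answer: 135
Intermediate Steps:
A = 2 (A = -6*(-⅓) = 2)
X = 2/7 (X = 2*(⅐) = 2/7 ≈ 0.28571)
p = -⅐ (p = -⅓ + (2*((6 - 1*2) + 2)/7)/9 = -⅓ + (2*((6 - 2) + 2)/7)/9 = -⅓ + (2*(4 + 2)/7)/9 = -⅓ + ((2/7)*6)/9 = -⅓ + (⅑)*(12/7) = -⅓ + 4/21 = -⅐ ≈ -0.14286)
135 + t(12)*p = 135 + 0*(-⅐) = 135 + 0 = 135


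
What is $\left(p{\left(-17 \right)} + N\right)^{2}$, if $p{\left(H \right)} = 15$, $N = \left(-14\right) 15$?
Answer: $38025$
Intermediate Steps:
$N = -210$
$\left(p{\left(-17 \right)} + N\right)^{2} = \left(15 - 210\right)^{2} = \left(-195\right)^{2} = 38025$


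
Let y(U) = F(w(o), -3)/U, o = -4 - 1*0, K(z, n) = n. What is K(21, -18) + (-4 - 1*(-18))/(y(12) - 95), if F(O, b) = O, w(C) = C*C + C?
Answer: -853/47 ≈ -18.149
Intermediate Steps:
o = -4 (o = -4 + 0 = -4)
w(C) = C + C² (w(C) = C² + C = C + C²)
y(U) = 12/U (y(U) = (-4*(1 - 4))/U = (-4*(-3))/U = 12/U)
K(21, -18) + (-4 - 1*(-18))/(y(12) - 95) = -18 + (-4 - 1*(-18))/(12/12 - 95) = -18 + (-4 + 18)/(12*(1/12) - 95) = -18 + 14/(1 - 95) = -18 + 14/(-94) = -18 + 14*(-1/94) = -18 - 7/47 = -853/47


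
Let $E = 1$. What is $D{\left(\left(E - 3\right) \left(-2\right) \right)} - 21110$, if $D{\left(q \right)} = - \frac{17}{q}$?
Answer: $- \frac{84457}{4} \approx -21114.0$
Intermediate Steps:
$D{\left(\left(E - 3\right) \left(-2\right) \right)} - 21110 = - \frac{17}{\left(1 - 3\right) \left(-2\right)} - 21110 = - \frac{17}{\left(-2\right) \left(-2\right)} - 21110 = - \frac{17}{4} - 21110 = - \frac{84457}{4}$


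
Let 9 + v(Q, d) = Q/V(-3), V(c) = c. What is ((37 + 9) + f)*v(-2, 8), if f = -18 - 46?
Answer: 150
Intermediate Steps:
v(Q, d) = -9 - Q/3 (v(Q, d) = -9 + Q/(-3) = -9 + Q*(-⅓) = -9 - Q/3)
f = -64
((37 + 9) + f)*v(-2, 8) = ((37 + 9) - 64)*(-9 - ⅓*(-2)) = (46 - 64)*(-9 + ⅔) = -18*(-25/3) = 150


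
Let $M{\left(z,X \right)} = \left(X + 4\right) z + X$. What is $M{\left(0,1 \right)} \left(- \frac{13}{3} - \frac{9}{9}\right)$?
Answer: $- \frac{16}{3} \approx -5.3333$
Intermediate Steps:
$M{\left(z,X \right)} = X + z \left(4 + X\right)$ ($M{\left(z,X \right)} = \left(4 + X\right) z + X = z \left(4 + X\right) + X = X + z \left(4 + X\right)$)
$M{\left(0,1 \right)} \left(- \frac{13}{3} - \frac{9}{9}\right) = \left(1 + 4 \cdot 0 + 1 \cdot 0\right) \left(- \frac{13}{3} - \frac{9}{9}\right) = \left(1 + 0 + 0\right) \left(\left(-13\right) \frac{1}{3} - 1\right) = 1 \left(- \frac{13}{3} - 1\right) = 1 \left(- \frac{16}{3}\right) = - \frac{16}{3}$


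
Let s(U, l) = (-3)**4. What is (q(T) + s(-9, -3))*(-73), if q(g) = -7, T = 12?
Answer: -5402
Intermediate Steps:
s(U, l) = 81
(q(T) + s(-9, -3))*(-73) = (-7 + 81)*(-73) = 74*(-73) = -5402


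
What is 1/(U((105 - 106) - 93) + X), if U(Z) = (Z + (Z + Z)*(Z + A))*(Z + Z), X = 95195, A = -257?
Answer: -1/12292877 ≈ -8.1348e-8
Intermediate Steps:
U(Z) = 2*Z*(Z + 2*Z*(-257 + Z)) (U(Z) = (Z + (Z + Z)*(Z - 257))*(Z + Z) = (Z + (2*Z)*(-257 + Z))*(2*Z) = (Z + 2*Z*(-257 + Z))*(2*Z) = 2*Z*(Z + 2*Z*(-257 + Z)))
1/(U((105 - 106) - 93) + X) = 1/(((105 - 106) - 93)²*(-1026 + 4*((105 - 106) - 93)) + 95195) = 1/((-1 - 93)²*(-1026 + 4*(-1 - 93)) + 95195) = 1/((-94)²*(-1026 + 4*(-94)) + 95195) = 1/(8836*(-1026 - 376) + 95195) = 1/(8836*(-1402) + 95195) = 1/(-12388072 + 95195) = 1/(-12292877) = -1/12292877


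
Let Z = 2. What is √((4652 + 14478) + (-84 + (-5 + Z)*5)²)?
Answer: √28931 ≈ 170.09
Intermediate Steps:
√((4652 + 14478) + (-84 + (-5 + Z)*5)²) = √((4652 + 14478) + (-84 + (-5 + 2)*5)²) = √(19130 + (-84 - 3*5)²) = √(19130 + (-84 - 15)²) = √(19130 + (-99)²) = √(19130 + 9801) = √28931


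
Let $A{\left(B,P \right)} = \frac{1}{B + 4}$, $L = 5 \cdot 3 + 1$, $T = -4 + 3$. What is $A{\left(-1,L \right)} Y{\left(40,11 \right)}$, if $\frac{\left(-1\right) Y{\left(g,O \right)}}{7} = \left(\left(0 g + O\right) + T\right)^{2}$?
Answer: $- \frac{700}{3} \approx -233.33$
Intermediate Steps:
$T = -1$
$L = 16$ ($L = 15 + 1 = 16$)
$Y{\left(g,O \right)} = - 7 \left(-1 + O\right)^{2}$ ($Y{\left(g,O \right)} = - 7 \left(\left(0 g + O\right) - 1\right)^{2} = - 7 \left(\left(0 + O\right) - 1\right)^{2} = - 7 \left(O - 1\right)^{2} = - 7 \left(-1 + O\right)^{2}$)
$A{\left(B,P \right)} = \frac{1}{4 + B}$
$A{\left(-1,L \right)} Y{\left(40,11 \right)} = \frac{\left(-7\right) \left(-1 + 11\right)^{2}}{4 - 1} = \frac{\left(-7\right) 10^{2}}{3} = \frac{\left(-7\right) 100}{3} = \frac{1}{3} \left(-700\right) = - \frac{700}{3}$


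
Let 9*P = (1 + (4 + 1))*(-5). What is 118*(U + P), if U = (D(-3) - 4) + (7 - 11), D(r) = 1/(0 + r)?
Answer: -4130/3 ≈ -1376.7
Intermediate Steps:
D(r) = 1/r
P = -10/3 (P = ((1 + (4 + 1))*(-5))/9 = ((1 + 5)*(-5))/9 = (6*(-5))/9 = (1/9)*(-30) = -10/3 ≈ -3.3333)
U = -25/3 (U = (1/(-3) - 4) + (7 - 11) = (-1/3 - 4) + (7 - 1*11) = -13/3 + (7 - 11) = -13/3 - 4 = -25/3 ≈ -8.3333)
118*(U + P) = 118*(-25/3 - 10/3) = 118*(-35/3) = -4130/3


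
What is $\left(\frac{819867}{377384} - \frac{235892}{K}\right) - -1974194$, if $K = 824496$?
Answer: $\frac{38392137858327095}{19446974904} \approx 1.9742 \cdot 10^{6}$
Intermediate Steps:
$\left(\frac{819867}{377384} - \frac{235892}{K}\right) - -1974194 = \left(\frac{819867}{377384} - \frac{235892}{824496}\right) - -1974194 = \left(819867 \cdot \frac{1}{377384} - \frac{58973}{206124}\right) + 1974194 = \left(\frac{819867}{377384} - \frac{58973}{206124}\right) + 1974194 = \frac{36684699719}{19446974904} + 1974194 = \frac{38392137858327095}{19446974904}$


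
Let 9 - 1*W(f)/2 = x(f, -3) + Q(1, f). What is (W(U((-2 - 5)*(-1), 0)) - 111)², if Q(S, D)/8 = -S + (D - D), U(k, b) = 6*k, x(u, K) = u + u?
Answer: 60025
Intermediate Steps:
x(u, K) = 2*u
Q(S, D) = -8*S (Q(S, D) = 8*(-S + (D - D)) = 8*(-S + 0) = 8*(-S) = -8*S)
W(f) = 34 - 4*f (W(f) = 18 - 2*(2*f - 8*1) = 18 - 2*(2*f - 8) = 18 - 2*(-8 + 2*f) = 18 + (16 - 4*f) = 34 - 4*f)
(W(U((-2 - 5)*(-1), 0)) - 111)² = ((34 - 24*(-2 - 5)*(-1)) - 111)² = ((34 - 24*(-7*(-1))) - 111)² = ((34 - 24*7) - 111)² = ((34 - 4*42) - 111)² = ((34 - 168) - 111)² = (-134 - 111)² = (-245)² = 60025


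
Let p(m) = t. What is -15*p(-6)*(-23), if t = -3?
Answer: -1035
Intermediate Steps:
p(m) = -3
-15*p(-6)*(-23) = -15*(-3)*(-23) = 45*(-23) = -1035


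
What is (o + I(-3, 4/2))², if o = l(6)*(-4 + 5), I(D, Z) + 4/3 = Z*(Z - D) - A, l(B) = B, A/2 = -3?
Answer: 3844/9 ≈ 427.11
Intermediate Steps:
A = -6 (A = 2*(-3) = -6)
I(D, Z) = 14/3 + Z*(Z - D) (I(D, Z) = -4/3 + (Z*(Z - D) - 1*(-6)) = -4/3 + (Z*(Z - D) + 6) = -4/3 + (6 + Z*(Z - D)) = 14/3 + Z*(Z - D))
o = 6 (o = 6*(-4 + 5) = 6*1 = 6)
(o + I(-3, 4/2))² = (6 + (14/3 + (4/2)² - 1*(-3)*4/2))² = (6 + (14/3 + (4*(½))² - 1*(-3)*4*(½)))² = (6 + (14/3 + 2² - 1*(-3)*2))² = (6 + (14/3 + 4 + 6))² = (6 + 44/3)² = (62/3)² = 3844/9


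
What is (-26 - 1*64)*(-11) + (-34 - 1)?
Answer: 955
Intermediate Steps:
(-26 - 1*64)*(-11) + (-34 - 1) = (-26 - 64)*(-11) - 35 = -90*(-11) - 35 = 990 - 35 = 955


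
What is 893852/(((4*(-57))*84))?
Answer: -223463/4788 ≈ -46.671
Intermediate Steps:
893852/(((4*(-57))*84)) = 893852/((-228*84)) = 893852/(-19152) = 893852*(-1/19152) = -223463/4788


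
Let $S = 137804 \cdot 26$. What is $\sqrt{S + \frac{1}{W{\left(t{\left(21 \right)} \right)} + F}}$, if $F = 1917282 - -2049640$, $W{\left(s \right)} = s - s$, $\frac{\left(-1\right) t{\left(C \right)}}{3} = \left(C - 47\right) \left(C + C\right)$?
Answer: $\frac{\sqrt{56382261860952146858}}{3966922} \approx 1892.9$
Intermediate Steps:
$S = 3582904$
$t{\left(C \right)} = - 6 C \left(-47 + C\right)$ ($t{\left(C \right)} = - 3 \left(C - 47\right) \left(C + C\right) = - 3 \left(-47 + C\right) 2 C = - 3 \cdot 2 C \left(-47 + C\right) = - 6 C \left(-47 + C\right)$)
$W{\left(s \right)} = 0$
$F = 3966922$ ($F = 1917282 + 2049640 = 3966922$)
$\sqrt{S + \frac{1}{W{\left(t{\left(21 \right)} \right)} + F}} = \sqrt{3582904 + \frac{1}{0 + 3966922}} = \sqrt{3582904 + \frac{1}{3966922}} = \sqrt{\frac{14213100701489}{3966922}} = \frac{\sqrt{56382261860952146858}}{3966922}$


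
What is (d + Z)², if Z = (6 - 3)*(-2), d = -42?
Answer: 2304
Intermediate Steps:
Z = -6 (Z = 3*(-2) = -6)
(d + Z)² = (-42 - 6)² = (-48)² = 2304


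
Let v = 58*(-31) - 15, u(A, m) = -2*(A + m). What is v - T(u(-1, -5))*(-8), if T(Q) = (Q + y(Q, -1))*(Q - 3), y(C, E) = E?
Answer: -1021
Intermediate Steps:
u(A, m) = -2*A - 2*m
v = -1813 (v = -1798 - 15 = -1813)
T(Q) = (-1 + Q)*(-3 + Q) (T(Q) = (Q - 1)*(Q - 3) = (-1 + Q)*(-3 + Q))
v - T(u(-1, -5))*(-8) = -1813 - (3 + (-2*(-1) - 2*(-5))² - 4*(-2*(-1) - 2*(-5)))*(-8) = -1813 - (3 + (2 + 10)² - 4*(2 + 10))*(-8) = -1813 - (3 + 12² - 4*12)*(-8) = -1813 - (3 + 144 - 48)*(-8) = -1813 - 99*(-8) = -1813 - 1*(-792) = -1813 + 792 = -1021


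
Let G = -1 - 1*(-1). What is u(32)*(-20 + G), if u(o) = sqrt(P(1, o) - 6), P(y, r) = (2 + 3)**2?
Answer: -20*sqrt(19) ≈ -87.178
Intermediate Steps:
P(y, r) = 25 (P(y, r) = 5**2 = 25)
u(o) = sqrt(19) (u(o) = sqrt(25 - 6) = sqrt(19))
G = 0 (G = -1 + 1 = 0)
u(32)*(-20 + G) = sqrt(19)*(-20 + 0) = sqrt(19)*(-20) = -20*sqrt(19)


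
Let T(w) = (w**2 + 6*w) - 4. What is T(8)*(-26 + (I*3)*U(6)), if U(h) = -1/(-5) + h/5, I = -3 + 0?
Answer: -20844/5 ≈ -4168.8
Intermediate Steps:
I = -3
U(h) = 1/5 + h/5 (U(h) = -1*(-1/5) + h*(1/5) = 1/5 + h/5)
T(w) = -4 + w**2 + 6*w
T(8)*(-26 + (I*3)*U(6)) = (-4 + 8**2 + 6*8)*(-26 + (-3*3)*(1/5 + (1/5)*6)) = (-4 + 64 + 48)*(-26 - 9*(1/5 + 6/5)) = 108*(-26 - 9*7/5) = 108*(-26 - 63/5) = 108*(-193/5) = -20844/5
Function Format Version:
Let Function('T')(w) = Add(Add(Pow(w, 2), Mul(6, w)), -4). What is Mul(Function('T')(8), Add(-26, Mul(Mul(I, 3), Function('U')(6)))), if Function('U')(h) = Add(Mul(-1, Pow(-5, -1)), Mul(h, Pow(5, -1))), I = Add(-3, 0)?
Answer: Rational(-20844, 5) ≈ -4168.8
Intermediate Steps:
I = -3
Function('U')(h) = Add(Rational(1, 5), Mul(Rational(1, 5), h)) (Function('U')(h) = Add(Mul(-1, Rational(-1, 5)), Mul(h, Rational(1, 5))) = Add(Rational(1, 5), Mul(Rational(1, 5), h)))
Function('T')(w) = Add(-4, Pow(w, 2), Mul(6, w))
Mul(Function('T')(8), Add(-26, Mul(Mul(I, 3), Function('U')(6)))) = Mul(Add(-4, Pow(8, 2), Mul(6, 8)), Add(-26, Mul(Mul(-3, 3), Add(Rational(1, 5), Mul(Rational(1, 5), 6))))) = Mul(Add(-4, 64, 48), Add(-26, Mul(-9, Add(Rational(1, 5), Rational(6, 5))))) = Mul(108, Add(-26, Mul(-9, Rational(7, 5)))) = Mul(108, Add(-26, Rational(-63, 5))) = Mul(108, Rational(-193, 5)) = Rational(-20844, 5)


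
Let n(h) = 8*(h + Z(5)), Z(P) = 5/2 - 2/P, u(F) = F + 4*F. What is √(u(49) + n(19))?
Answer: √10345/5 ≈ 20.342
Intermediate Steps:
u(F) = 5*F
Z(P) = 5/2 - 2/P (Z(P) = 5*(½) - 2/P = 5/2 - 2/P)
n(h) = 84/5 + 8*h (n(h) = 8*(h + (5/2 - 2/5)) = 8*(h + (5/2 - 2*⅕)) = 8*(h + (5/2 - ⅖)) = 8*(h + 21/10) = 8*(21/10 + h) = 84/5 + 8*h)
√(u(49) + n(19)) = √(5*49 + (84/5 + 8*19)) = √(245 + (84/5 + 152)) = √(245 + 844/5) = √(2069/5) = √10345/5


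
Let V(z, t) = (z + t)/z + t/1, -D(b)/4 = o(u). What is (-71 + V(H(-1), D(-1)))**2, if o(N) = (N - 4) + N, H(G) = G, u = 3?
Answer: 4900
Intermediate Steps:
o(N) = -4 + 2*N (o(N) = (-4 + N) + N = -4 + 2*N)
D(b) = -8 (D(b) = -4*(-4 + 2*3) = -4*(-4 + 6) = -4*2 = -8)
V(z, t) = t + (t + z)/z (V(z, t) = (t + z)/z + t*1 = (t + z)/z + t = t + (t + z)/z)
(-71 + V(H(-1), D(-1)))**2 = (-71 + (1 - 8 - 8/(-1)))**2 = (-71 + (1 - 8 - 8*(-1)))**2 = (-71 + (1 - 8 + 8))**2 = (-71 + 1)**2 = (-70)**2 = 4900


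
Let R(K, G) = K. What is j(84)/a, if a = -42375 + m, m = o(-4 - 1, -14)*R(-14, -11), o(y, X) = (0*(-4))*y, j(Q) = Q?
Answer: -28/14125 ≈ -0.0019823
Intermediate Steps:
o(y, X) = 0 (o(y, X) = 0*y = 0)
m = 0 (m = 0*(-14) = 0)
a = -42375 (a = -42375 + 0 = -42375)
j(84)/a = 84/(-42375) = 84*(-1/42375) = -28/14125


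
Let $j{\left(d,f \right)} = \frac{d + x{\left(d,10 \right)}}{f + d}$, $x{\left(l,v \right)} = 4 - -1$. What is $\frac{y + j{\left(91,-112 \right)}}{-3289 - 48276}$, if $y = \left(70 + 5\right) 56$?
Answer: $- \frac{29368}{360955} \approx -0.081362$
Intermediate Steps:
$x{\left(l,v \right)} = 5$ ($x{\left(l,v \right)} = 4 + 1 = 5$)
$y = 4200$ ($y = 75 \cdot 56 = 4200$)
$j{\left(d,f \right)} = \frac{5 + d}{d + f}$ ($j{\left(d,f \right)} = \frac{d + 5}{f + d} = \frac{5 + d}{d + f}$)
$\frac{y + j{\left(91,-112 \right)}}{-3289 - 48276} = \frac{4200 + \frac{5 + 91}{91 - 112}}{-3289 - 48276} = \frac{4200 + \frac{1}{-21} \cdot 96}{-51565} = \left(4200 - \frac{32}{7}\right) \left(- \frac{1}{51565}\right) = \frac{29368}{7} \left(- \frac{1}{51565}\right) = - \frac{29368}{360955}$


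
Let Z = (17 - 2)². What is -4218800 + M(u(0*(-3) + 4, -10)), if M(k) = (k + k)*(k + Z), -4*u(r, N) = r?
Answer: -4219248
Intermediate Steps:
u(r, N) = -r/4
Z = 225 (Z = 15² = 225)
M(k) = 2*k*(225 + k) (M(k) = (k + k)*(k + 225) = (2*k)*(225 + k) = 2*k*(225 + k))
-4218800 + M(u(0*(-3) + 4, -10)) = -4218800 + 2*(-(0*(-3) + 4)/4)*(225 - (0*(-3) + 4)/4) = -4218800 + 2*(-(0 + 4)/4)*(225 - (0 + 4)/4) = -4218800 + 2*(-¼*4)*(225 - ¼*4) = -4218800 + 2*(-1)*(225 - 1) = -4218800 + 2*(-1)*224 = -4218800 - 448 = -4219248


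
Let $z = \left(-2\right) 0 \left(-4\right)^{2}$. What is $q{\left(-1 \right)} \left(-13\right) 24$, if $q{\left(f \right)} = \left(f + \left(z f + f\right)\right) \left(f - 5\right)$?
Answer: $-3744$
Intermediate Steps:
$z = 0$ ($z = 0 \cdot 16 = 0$)
$q{\left(f \right)} = 2 f \left(-5 + f\right)$ ($q{\left(f \right)} = \left(f + \left(0 f + f\right)\right) \left(f - 5\right) = \left(f + \left(0 + f\right)\right) \left(-5 + f\right) = \left(f + f\right) \left(-5 + f\right) = 2 f \left(-5 + f\right)$)
$q{\left(-1 \right)} \left(-13\right) 24 = 2 \left(-1\right) \left(-5 - 1\right) \left(-13\right) 24 = 2 \left(-1\right) \left(-6\right) \left(-13\right) 24 = 12 \left(-13\right) 24 = \left(-156\right) 24 = -3744$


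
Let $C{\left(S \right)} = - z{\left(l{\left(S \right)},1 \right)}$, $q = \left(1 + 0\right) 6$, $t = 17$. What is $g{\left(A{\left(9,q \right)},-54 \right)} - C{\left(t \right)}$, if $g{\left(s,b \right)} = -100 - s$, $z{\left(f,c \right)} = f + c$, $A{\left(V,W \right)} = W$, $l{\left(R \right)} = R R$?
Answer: $184$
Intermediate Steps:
$q = 6$ ($q = 1 \cdot 6 = 6$)
$l{\left(R \right)} = R^{2}$
$z{\left(f,c \right)} = c + f$
$C{\left(S \right)} = -1 - S^{2}$ ($C{\left(S \right)} = - (1 + S^{2}) = -1 - S^{2}$)
$g{\left(A{\left(9,q \right)},-54 \right)} - C{\left(t \right)} = \left(-100 - 6\right) - \left(-1 - 17^{2}\right) = \left(-100 - 6\right) - \left(-1 - 289\right) = -106 - \left(-1 - 289\right) = -106 - -290 = -106 + 290 = 184$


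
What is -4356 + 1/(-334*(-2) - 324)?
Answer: -1498463/344 ≈ -4356.0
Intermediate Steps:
-4356 + 1/(-334*(-2) - 324) = -4356 + 1/(668 - 324) = -4356 + 1/344 = -1498463/344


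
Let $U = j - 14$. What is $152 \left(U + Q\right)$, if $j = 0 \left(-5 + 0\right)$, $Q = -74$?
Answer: $-13376$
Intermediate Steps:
$j = 0$ ($j = 0 \left(-5\right) = 0$)
$U = -14$ ($U = 0 - 14 = -14$)
$152 \left(U + Q\right) = 152 \left(-14 - 74\right) = 152 \left(-88\right) = -13376$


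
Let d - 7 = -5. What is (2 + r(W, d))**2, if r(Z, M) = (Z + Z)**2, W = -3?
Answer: 1444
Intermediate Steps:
d = 2 (d = 7 - 5 = 2)
r(Z, M) = 4*Z**2 (r(Z, M) = (2*Z)**2 = 4*Z**2)
(2 + r(W, d))**2 = (2 + 4*(-3)**2)**2 = (2 + 4*9)**2 = (2 + 36)**2 = 38**2 = 1444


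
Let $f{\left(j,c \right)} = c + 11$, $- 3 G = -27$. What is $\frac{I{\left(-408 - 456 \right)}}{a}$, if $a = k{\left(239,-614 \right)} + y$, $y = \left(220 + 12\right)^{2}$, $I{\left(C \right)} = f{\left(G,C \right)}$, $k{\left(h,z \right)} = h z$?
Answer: $\frac{853}{92922} \approx 0.0091797$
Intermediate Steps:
$G = 9$ ($G = \left(- \frac{1}{3}\right) \left(-27\right) = 9$)
$f{\left(j,c \right)} = 11 + c$
$I{\left(C \right)} = 11 + C$
$y = 53824$ ($y = 232^{2} = 53824$)
$a = -92922$ ($a = 239 \left(-614\right) + 53824 = -146746 + 53824 = -92922$)
$\frac{I{\left(-408 - 456 \right)}}{a} = \frac{11 - 864}{-92922} = \left(11 - 864\right) \left(- \frac{1}{92922}\right) = \left(-853\right) \left(- \frac{1}{92922}\right) = \frac{853}{92922}$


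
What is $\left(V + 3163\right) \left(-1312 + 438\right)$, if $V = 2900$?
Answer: $-5299062$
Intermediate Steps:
$\left(V + 3163\right) \left(-1312 + 438\right) = \left(2900 + 3163\right) \left(-1312 + 438\right) = 6063 \left(-874\right) = -5299062$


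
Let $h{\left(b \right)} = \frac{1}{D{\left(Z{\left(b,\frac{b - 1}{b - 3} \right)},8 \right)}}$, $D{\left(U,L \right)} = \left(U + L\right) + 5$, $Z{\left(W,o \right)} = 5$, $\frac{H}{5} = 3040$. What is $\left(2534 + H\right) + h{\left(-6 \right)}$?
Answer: $\frac{319213}{18} \approx 17734.0$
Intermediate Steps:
$H = 15200$ ($H = 5 \cdot 3040 = 15200$)
$D{\left(U,L \right)} = 5 + L + U$ ($D{\left(U,L \right)} = \left(L + U\right) + 5 = 5 + L + U$)
$h{\left(b \right)} = \frac{1}{18}$ ($h{\left(b \right)} = \frac{1}{5 + 8 + 5} = \frac{1}{18}$)
$\left(2534 + H\right) + h{\left(-6 \right)} = \left(2534 + 15200\right) + \frac{1}{18} = 17734 + \frac{1}{18} = \frac{319213}{18}$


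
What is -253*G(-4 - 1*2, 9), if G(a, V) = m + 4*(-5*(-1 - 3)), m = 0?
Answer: -20240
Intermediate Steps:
G(a, V) = 80 (G(a, V) = 0 + 4*(-5*(-1 - 3)) = 0 + 4*(-5*(-4)) = 0 + 4*20 = 0 + 80 = 80)
-253*G(-4 - 1*2, 9) = -253*80 = -20240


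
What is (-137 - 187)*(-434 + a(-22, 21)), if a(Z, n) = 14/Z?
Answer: 1549044/11 ≈ 1.4082e+5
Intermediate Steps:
(-137 - 187)*(-434 + a(-22, 21)) = (-137 - 187)*(-434 + 14/(-22)) = -324*(-434 + 14*(-1/22)) = -324*(-434 - 7/11) = -324*(-4781/11) = 1549044/11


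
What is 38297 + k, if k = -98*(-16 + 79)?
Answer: 32123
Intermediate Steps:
k = -6174 (k = -98*63 = -6174)
38297 + k = 38297 - 6174 = 32123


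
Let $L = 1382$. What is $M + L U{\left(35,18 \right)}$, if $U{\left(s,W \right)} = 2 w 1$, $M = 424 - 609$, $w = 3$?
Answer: $8107$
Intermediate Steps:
$M = -185$
$U{\left(s,W \right)} = 6$ ($U{\left(s,W \right)} = 2 \cdot 3 \cdot 1 = 6 \cdot 1 = 6$)
$M + L U{\left(35,18 \right)} = -185 + 1382 \cdot 6 = -185 + 8292 = 8107$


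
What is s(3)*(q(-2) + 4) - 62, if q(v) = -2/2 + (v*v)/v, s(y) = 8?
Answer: -54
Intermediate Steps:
q(v) = -1 + v (q(v) = -2*½ + v²/v = -1 + v)
s(3)*(q(-2) + 4) - 62 = 8*((-1 - 2) + 4) - 62 = 8*(-3 + 4) - 62 = 8*1 - 62 = 8 - 62 = -54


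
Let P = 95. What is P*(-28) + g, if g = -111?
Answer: -2771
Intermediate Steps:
P*(-28) + g = 95*(-28) - 111 = -2660 - 111 = -2771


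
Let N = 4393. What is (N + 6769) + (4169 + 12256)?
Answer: 27587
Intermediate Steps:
(N + 6769) + (4169 + 12256) = (4393 + 6769) + (4169 + 12256) = 11162 + 16425 = 27587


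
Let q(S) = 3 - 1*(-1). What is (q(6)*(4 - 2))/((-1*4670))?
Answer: -4/2335 ≈ -0.0017131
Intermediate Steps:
q(S) = 4 (q(S) = 3 + 1 = 4)
(q(6)*(4 - 2))/((-1*4670)) = (4*(4 - 2))/((-1*4670)) = (4*2)/(-4670) = 8*(-1/4670) = -4/2335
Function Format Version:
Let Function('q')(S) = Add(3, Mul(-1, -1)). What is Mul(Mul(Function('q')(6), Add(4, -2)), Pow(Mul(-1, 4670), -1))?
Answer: Rational(-4, 2335) ≈ -0.0017131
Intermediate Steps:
Function('q')(S) = 4 (Function('q')(S) = Add(3, 1) = 4)
Mul(Mul(Function('q')(6), Add(4, -2)), Pow(Mul(-1, 4670), -1)) = Mul(Mul(4, Add(4, -2)), Pow(Mul(-1, 4670), -1)) = Mul(Mul(4, 2), Pow(-4670, -1)) = Mul(8, Rational(-1, 4670)) = Rational(-4, 2335)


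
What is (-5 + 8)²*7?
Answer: 63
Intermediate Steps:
(-5 + 8)²*7 = 3²*7 = 9*7 = 63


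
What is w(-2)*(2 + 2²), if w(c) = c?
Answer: -12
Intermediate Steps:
w(-2)*(2 + 2²) = -2*(2 + 2²) = -2*(2 + 4) = -2*6 = -12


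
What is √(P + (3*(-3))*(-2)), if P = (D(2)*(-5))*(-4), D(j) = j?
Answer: √58 ≈ 7.6158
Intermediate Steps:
P = 40 (P = (2*(-5))*(-4) = -10*(-4) = 40)
√(P + (3*(-3))*(-2)) = √(40 + (3*(-3))*(-2)) = √(40 - 9*(-2)) = √(40 + 18) = √58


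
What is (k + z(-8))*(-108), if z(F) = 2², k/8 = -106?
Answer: 91152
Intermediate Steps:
k = -848 (k = 8*(-106) = -848)
z(F) = 4
(k + z(-8))*(-108) = (-848 + 4)*(-108) = -844*(-108) = 91152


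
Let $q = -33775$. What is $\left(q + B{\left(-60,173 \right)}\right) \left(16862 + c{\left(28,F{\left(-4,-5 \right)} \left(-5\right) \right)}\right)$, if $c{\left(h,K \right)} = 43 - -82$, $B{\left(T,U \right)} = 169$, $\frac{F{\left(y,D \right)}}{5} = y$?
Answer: $-570865122$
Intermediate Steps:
$F{\left(y,D \right)} = 5 y$
$c{\left(h,K \right)} = 125$ ($c{\left(h,K \right)} = 43 + 82 = 125$)
$\left(q + B{\left(-60,173 \right)}\right) \left(16862 + c{\left(28,F{\left(-4,-5 \right)} \left(-5\right) \right)}\right) = \left(-33775 + 169\right) \left(16862 + 125\right) = \left(-33606\right) 16987 = -570865122$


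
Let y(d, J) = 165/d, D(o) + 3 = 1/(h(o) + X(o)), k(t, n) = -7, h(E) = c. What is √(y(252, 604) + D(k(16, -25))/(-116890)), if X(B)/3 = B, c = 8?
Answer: √26671096184187/6382194 ≈ 0.80919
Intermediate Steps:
X(B) = 3*B
h(E) = 8
D(o) = -3 + 1/(8 + 3*o)
√(y(252, 604) + D(k(16, -25))/(-116890)) = √(165/252 + ((-23 - 9*(-7))/(8 + 3*(-7)))/(-116890)) = √(165*(1/252) + ((-23 + 63)/(8 - 21))*(-1/116890)) = √(55/84 + (40/(-13))*(-1/116890)) = √(55/84 - 1/13*40*(-1/116890)) = √(55/84 - 40/13*(-1/116890)) = √(55/84 + 4/151957) = √(8357971/12764388) = √26671096184187/6382194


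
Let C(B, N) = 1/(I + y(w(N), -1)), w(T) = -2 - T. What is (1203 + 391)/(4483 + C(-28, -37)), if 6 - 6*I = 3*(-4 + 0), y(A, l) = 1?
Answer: 6376/17933 ≈ 0.35555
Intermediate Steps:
I = 3 (I = 1 - (-4 + 0)/2 = 1 - (-4)/2 = 1 - 1/6*(-12) = 1 + 2 = 3)
C(B, N) = 1/4 (C(B, N) = 1/(3 + 1) = 1/4)
(1203 + 391)/(4483 + C(-28, -37)) = (1203 + 391)/(4483 + 1/4) = 1594/(17933/4) = 1594*(4/17933) = 6376/17933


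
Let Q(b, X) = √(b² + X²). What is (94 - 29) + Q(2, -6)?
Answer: 65 + 2*√10 ≈ 71.325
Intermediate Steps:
Q(b, X) = √(X² + b²)
(94 - 29) + Q(2, -6) = (94 - 29) + √((-6)² + 2²) = 65 + √(36 + 4) = 65 + √40 = 65 + 2*√10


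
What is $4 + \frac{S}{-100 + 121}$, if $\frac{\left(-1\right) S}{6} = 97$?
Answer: $- \frac{166}{7} \approx -23.714$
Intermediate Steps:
$S = -582$ ($S = \left(-6\right) 97 = -582$)
$4 + \frac{S}{-100 + 121} = 4 + \frac{1}{-100 + 121} \left(-582\right) = 4 + \frac{1}{21} \left(-582\right) = 4 - \frac{194}{7} = - \frac{166}{7}$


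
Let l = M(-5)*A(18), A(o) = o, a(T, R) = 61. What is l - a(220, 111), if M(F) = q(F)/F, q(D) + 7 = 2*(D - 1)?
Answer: 37/5 ≈ 7.4000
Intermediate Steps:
q(D) = -9 + 2*D (q(D) = -7 + 2*(D - 1) = -7 + 2*(-1 + D) = -7 + (-2 + 2*D) = -9 + 2*D)
M(F) = (-9 + 2*F)/F
l = 342/5 (l = (2 - 9/(-5))*18 = (2 - 9*(-⅕))*18 = (2 + 9/5)*18 = (19/5)*18 = 342/5 ≈ 68.400)
l - a(220, 111) = 342/5 - 1*61 = 342/5 - 61 = 37/5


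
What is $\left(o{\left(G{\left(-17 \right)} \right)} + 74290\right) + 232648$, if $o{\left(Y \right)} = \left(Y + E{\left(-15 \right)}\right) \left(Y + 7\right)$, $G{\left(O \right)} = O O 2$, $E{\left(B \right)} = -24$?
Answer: $631028$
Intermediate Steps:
$G{\left(O \right)} = 2 O^{2}$ ($G{\left(O \right)} = O^{2} \cdot 2 = 2 O^{2}$)
$o{\left(Y \right)} = \left(-24 + Y\right) \left(7 + Y\right)$ ($o{\left(Y \right)} = \left(Y - 24\right) \left(Y + 7\right) = \left(-24 + Y\right) \left(7 + Y\right)$)
$\left(o{\left(G{\left(-17 \right)} \right)} + 74290\right) + 232648 = \left(\left(-168 + \left(2 \left(-17\right)^{2}\right)^{2} - 17 \cdot 2 \left(-17\right)^{2}\right) + 74290\right) + 232648 = \left(\left(-168 + \left(2 \cdot 289\right)^{2} - 17 \cdot 2 \cdot 289\right) + 74290\right) + 232648 = \left(\left(-168 + 578^{2} - 9826\right) + 74290\right) + 232648 = \left(\left(-168 + 334084 - 9826\right) + 74290\right) + 232648 = \left(324090 + 74290\right) + 232648 = 398380 + 232648 = 631028$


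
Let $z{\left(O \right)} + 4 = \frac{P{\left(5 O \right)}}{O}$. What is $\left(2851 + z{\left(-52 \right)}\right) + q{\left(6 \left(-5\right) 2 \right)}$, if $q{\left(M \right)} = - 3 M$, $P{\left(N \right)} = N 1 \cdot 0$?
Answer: $3027$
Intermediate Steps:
$P{\left(N \right)} = 0$ ($P{\left(N \right)} = N 0 = 0$)
$z{\left(O \right)} = -4$ ($z{\left(O \right)} = -4 + \frac{0}{O} = -4 + 0 = -4$)
$\left(2851 + z{\left(-52 \right)}\right) + q{\left(6 \left(-5\right) 2 \right)} = \left(2851 - 4\right) - 3 \cdot 6 \left(-5\right) 2 = 2847 - 3 \left(\left(-30\right) 2\right) = 2847 - -180 = 2847 + 180 = 3027$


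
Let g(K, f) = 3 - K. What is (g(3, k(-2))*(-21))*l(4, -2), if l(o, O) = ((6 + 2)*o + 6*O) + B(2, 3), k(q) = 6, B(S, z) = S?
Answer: 0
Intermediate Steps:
l(o, O) = 2 + 6*O + 8*o (l(o, O) = ((6 + 2)*o + 6*O) + 2 = (8*o + 6*O) + 2 = (6*O + 8*o) + 2 = 2 + 6*O + 8*o)
(g(3, k(-2))*(-21))*l(4, -2) = ((3 - 1*3)*(-21))*(2 + 6*(-2) + 8*4) = ((3 - 3)*(-21))*(2 - 12 + 32) = (0*(-21))*22 = 0*22 = 0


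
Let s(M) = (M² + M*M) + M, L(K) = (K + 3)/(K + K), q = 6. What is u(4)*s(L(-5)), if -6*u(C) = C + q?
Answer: -7/15 ≈ -0.46667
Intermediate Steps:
L(K) = (3 + K)/(2*K) (L(K) = (3 + K)/((2*K)) = (3 + K)*(1/(2*K)) = (3 + K)/(2*K))
u(C) = -1 - C/6 (u(C) = -(C + 6)/6 = -(6 + C)/6 = -1 - C/6)
s(M) = M + 2*M² (s(M) = (M² + M²) + M = 2*M² + M = M + 2*M²)
u(4)*s(L(-5)) = (-1 - ⅙*4)*(((½)*(3 - 5)/(-5))*(1 + 2*((½)*(3 - 5)/(-5)))) = (-1 - ⅔)*(((½)*(-⅕)*(-2))*(1 + 2*((½)*(-⅕)*(-2)))) = -(1 + 2*(⅕))/3 = -(1 + ⅖)/3 = -7/(3*5) = -5/3*7/25 = -7/15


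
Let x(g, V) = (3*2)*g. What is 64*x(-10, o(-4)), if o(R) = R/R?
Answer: -3840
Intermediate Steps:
o(R) = 1
x(g, V) = 6*g
64*x(-10, o(-4)) = 64*(6*(-10)) = 64*(-60) = -3840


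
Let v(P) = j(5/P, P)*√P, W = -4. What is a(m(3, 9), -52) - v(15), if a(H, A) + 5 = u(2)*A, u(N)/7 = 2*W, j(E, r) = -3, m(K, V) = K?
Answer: 2907 + 3*√15 ≈ 2918.6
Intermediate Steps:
u(N) = -56 (u(N) = 7*(2*(-4)) = 7*(-8) = -56)
a(H, A) = -5 - 56*A
v(P) = -3*√P
a(m(3, 9), -52) - v(15) = (-5 - 56*(-52)) - (-3)*√15 = (-5 + 2912) + 3*√15 = 2907 + 3*√15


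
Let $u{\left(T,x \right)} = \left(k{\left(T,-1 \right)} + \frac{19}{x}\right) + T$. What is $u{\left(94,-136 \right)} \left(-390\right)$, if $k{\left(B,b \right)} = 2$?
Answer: $- \frac{2542215}{68} \approx -37386.0$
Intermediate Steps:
$u{\left(T,x \right)} = 2 + T + \frac{19}{x}$ ($u{\left(T,x \right)} = \left(2 + \frac{19}{x}\right) + T = 2 + T + \frac{19}{x}$)
$u{\left(94,-136 \right)} \left(-390\right) = \left(2 + 94 + \frac{19}{-136}\right) \left(-390\right) = \left(2 + 94 + 19 \left(- \frac{1}{136}\right)\right) \left(-390\right) = \left(2 + 94 - \frac{19}{136}\right) \left(-390\right) = \frac{13037}{136} \left(-390\right) = - \frac{2542215}{68}$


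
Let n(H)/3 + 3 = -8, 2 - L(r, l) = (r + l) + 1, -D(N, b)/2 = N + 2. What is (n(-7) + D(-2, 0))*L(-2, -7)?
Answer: -330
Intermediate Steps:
D(N, b) = -4 - 2*N (D(N, b) = -2*(N + 2) = -2*(2 + N) = -4 - 2*N)
L(r, l) = 1 - l - r (L(r, l) = 2 - ((r + l) + 1) = 2 - ((l + r) + 1) = 2 - (1 + l + r) = 2 + (-1 - l - r) = 1 - l - r)
n(H) = -33 (n(H) = -9 + 3*(-8) = -9 - 24 = -33)
(n(-7) + D(-2, 0))*L(-2, -7) = (-33 + (-4 - 2*(-2)))*(1 - 1*(-7) - 1*(-2)) = (-33 + (-4 + 4))*(1 + 7 + 2) = (-33 + 0)*10 = -33*10 = -330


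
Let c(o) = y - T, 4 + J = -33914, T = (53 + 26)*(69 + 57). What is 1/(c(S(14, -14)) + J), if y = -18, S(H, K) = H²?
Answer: -1/43890 ≈ -2.2784e-5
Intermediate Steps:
T = 9954 (T = 79*126 = 9954)
J = -33918 (J = -4 - 33914 = -33918)
c(o) = -9972 (c(o) = -18 - 1*9954 = -18 - 9954 = -9972)
1/(c(S(14, -14)) + J) = 1/(-9972 - 33918) = 1/(-43890) = -1/43890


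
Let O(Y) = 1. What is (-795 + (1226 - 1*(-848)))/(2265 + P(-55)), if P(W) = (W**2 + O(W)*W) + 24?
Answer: 1279/5259 ≈ 0.24320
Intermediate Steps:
P(W) = 24 + W + W**2 (P(W) = (W**2 + 1*W) + 24 = (W**2 + W) + 24 = (W + W**2) + 24 = 24 + W + W**2)
(-795 + (1226 - 1*(-848)))/(2265 + P(-55)) = (-795 + (1226 - 1*(-848)))/(2265 + (24 - 55 + (-55)**2)) = (-795 + (1226 + 848))/(2265 + (24 - 55 + 3025)) = (-795 + 2074)/(2265 + 2994) = 1279/5259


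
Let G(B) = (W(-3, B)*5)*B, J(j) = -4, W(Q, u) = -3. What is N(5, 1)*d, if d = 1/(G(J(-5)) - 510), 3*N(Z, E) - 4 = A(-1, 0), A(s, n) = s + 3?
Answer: -1/225 ≈ -0.0044444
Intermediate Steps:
A(s, n) = 3 + s
N(Z, E) = 2 (N(Z, E) = 4/3 + (3 - 1)/3 = 4/3 + (⅓)*2 = 4/3 + ⅔ = 2)
G(B) = -15*B (G(B) = (-3*5)*B = -15*B)
d = -1/450 (d = 1/(-15*(-4) - 510) = 1/(60 - 510) = 1/(-450) = -1/450 ≈ -0.0022222)
N(5, 1)*d = 2*(-1/450) = -1/225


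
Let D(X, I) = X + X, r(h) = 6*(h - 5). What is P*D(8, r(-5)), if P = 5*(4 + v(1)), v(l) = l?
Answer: 400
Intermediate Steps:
r(h) = -30 + 6*h (r(h) = 6*(-5 + h) = -30 + 6*h)
P = 25 (P = 5*(4 + 1) = 5*5 = 25)
D(X, I) = 2*X
P*D(8, r(-5)) = 25*(2*8) = 25*16 = 400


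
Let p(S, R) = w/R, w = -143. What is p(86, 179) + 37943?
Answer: 6791654/179 ≈ 37942.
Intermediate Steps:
p(S, R) = -143/R
p(86, 179) + 37943 = -143/179 + 37943 = 6791654/179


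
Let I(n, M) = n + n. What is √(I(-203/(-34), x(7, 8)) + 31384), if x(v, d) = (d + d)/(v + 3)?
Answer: 11*√74987/17 ≈ 177.19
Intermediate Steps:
x(v, d) = 2*d/(3 + v) (x(v, d) = (2*d)/(3 + v) = 2*d/(3 + v))
I(n, M) = 2*n
√(I(-203/(-34), x(7, 8)) + 31384) = √(2*(-203/(-34)) + 31384) = √(2*(-203*(-1/34)) + 31384) = √(2*(203/34) + 31384) = √(203/17 + 31384) = √(533731/17) = 11*√74987/17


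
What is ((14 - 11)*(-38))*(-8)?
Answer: 912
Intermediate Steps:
((14 - 11)*(-38))*(-8) = (3*(-38))*(-8) = -114*(-8) = 912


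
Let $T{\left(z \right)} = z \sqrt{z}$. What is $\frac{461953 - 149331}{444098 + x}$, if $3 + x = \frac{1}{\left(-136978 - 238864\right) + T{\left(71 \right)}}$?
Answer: $\frac{9805617442263316034023}{13929364145824150363673} + \frac{11098081 \sqrt{71}}{13929364145824150363673} \approx 0.70395$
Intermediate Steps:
$T{\left(z \right)} = z^{\frac{3}{2}}$
$x = -3 + \frac{1}{-375842 + 71 \sqrt{71}}$ ($x = -3 + \frac{1}{\left(-136978 - 238864\right) + 71^{\frac{3}{2}}} = -3 + \frac{1}{\left(-136978 - 238864\right) + 71 \sqrt{71}} = -3 + \frac{1}{-375842 + 71 \sqrt{71}} \approx -3.0$)
$\frac{461953 - 149331}{444098 + x} = \frac{461953 - 149331}{444098 - \left(\frac{423770929001}{141256851053} + \frac{71 \sqrt{71}}{141256851053}\right)} = \frac{312622}{\frac{62731461268006193}{141256851053} - \frac{71 \sqrt{71}}{141256851053}}$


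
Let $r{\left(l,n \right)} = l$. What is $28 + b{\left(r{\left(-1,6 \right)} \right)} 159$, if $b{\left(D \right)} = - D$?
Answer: $187$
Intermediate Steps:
$28 + b{\left(r{\left(-1,6 \right)} \right)} 159 = 28 + \left(-1\right) \left(-1\right) 159 = 28 + 1 \cdot 159 = 28 + 159 = 187$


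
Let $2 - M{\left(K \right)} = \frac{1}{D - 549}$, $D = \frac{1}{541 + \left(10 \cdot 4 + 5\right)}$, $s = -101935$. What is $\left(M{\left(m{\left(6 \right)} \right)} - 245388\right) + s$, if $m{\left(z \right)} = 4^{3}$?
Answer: $- \frac{111737680287}{321713} \approx -3.4732 \cdot 10^{5}$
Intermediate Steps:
$m{\left(z \right)} = 64$
$D = \frac{1}{586}$ ($D = \frac{1}{541 + \left(40 + 5\right)} = \frac{1}{541 + 45} = \frac{1}{586} \approx 0.0017065$)
$M{\left(K \right)} = \frac{644012}{321713}$ ($M{\left(K \right)} = 2 - \frac{1}{\frac{1}{586} - 549} = 2 - \frac{1}{- \frac{321713}{586}} = 2 - - \frac{586}{321713} = 2 + \frac{586}{321713} = \frac{644012}{321713}$)
$\left(M{\left(m{\left(6 \right)} \right)} - 245388\right) + s = \left(\frac{644012}{321713} - 245388\right) - 101935 = - \frac{78943865632}{321713} - 101935 = - \frac{111737680287}{321713}$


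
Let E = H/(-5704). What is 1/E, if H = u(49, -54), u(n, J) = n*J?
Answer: 2852/1323 ≈ 2.1557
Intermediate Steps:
u(n, J) = J*n
H = -2646 (H = -54*49 = -2646)
E = 1323/2852 (E = -2646/(-5704) = -2646*(-1/5704) = 1323/2852 ≈ 0.46388)
1/E = 1/(1323/2852) = 2852/1323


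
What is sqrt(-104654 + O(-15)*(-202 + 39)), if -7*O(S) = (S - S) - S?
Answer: I*sqrt(5110931)/7 ≈ 322.96*I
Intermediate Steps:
O(S) = S/7 (O(S) = -((S - S) - S)/7 = -(0 - S)/7 = -(-1)*S/7 = S/7)
sqrt(-104654 + O(-15)*(-202 + 39)) = sqrt(-104654 + ((1/7)*(-15))*(-202 + 39)) = sqrt(-104654 - 15/7*(-163)) = sqrt(-104654 + 2445/7) = sqrt(-730133/7) = I*sqrt(5110931)/7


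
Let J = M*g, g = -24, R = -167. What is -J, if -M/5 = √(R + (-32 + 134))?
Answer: -120*I*√65 ≈ -967.47*I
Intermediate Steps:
M = -5*I*√65 (M = -5*√(-167 + (-32 + 134)) = -5*√(-167 + 102) = -5*I*√65 ≈ -40.311*I)
J = 120*I*√65 (J = -5*I*√65*(-24) = 120*I*√65 ≈ 967.47*I)
-J = -120*I*√65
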